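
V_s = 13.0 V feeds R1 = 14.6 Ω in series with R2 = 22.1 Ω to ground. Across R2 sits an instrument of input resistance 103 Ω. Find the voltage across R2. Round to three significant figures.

First combine the lower leg with the load: R2 ‖ R_L = 18.20 Ω.
Voltage divider with the loaded lower leg: V_out = 13.0 × 18.20/(14.6 + 18.20) = 13.0 × 0.5548 = 7.213 V.

V_out ≈ 7.21 V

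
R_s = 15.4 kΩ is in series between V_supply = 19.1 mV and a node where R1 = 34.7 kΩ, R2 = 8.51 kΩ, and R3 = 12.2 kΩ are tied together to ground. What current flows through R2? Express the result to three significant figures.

I ≈ 0.497 µA

Equivalent of the parallel group: R_p = 4.380 kΩ.
V_A by voltage divider: V_A = 19.1 × 4.380/(15.4 + 4.380) = 4.230 mV.
Branch current I = V_A/R2 = 4.230/8.51 = 0.4970 µA.
(Equivalently: I_total = 0.9656 µA, then current-divider fraction G_k/ΣG = 0.5147.)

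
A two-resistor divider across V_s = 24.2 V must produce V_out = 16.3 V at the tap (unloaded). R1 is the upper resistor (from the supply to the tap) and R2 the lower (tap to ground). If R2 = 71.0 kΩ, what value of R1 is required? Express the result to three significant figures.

V_out/V_s = R2/(R1+R2) = 0.6736.
Rearranging, R1 = R2·(1−k)/k = 71.0 × 0.4847 = 34.41 kΩ.

R1 ≈ 34.4 kΩ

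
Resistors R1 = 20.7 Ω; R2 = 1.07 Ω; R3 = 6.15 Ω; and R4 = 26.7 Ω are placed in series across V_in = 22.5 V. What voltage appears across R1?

V ≈ 8.53 V

ΣR = 20.7 + 1.07 + 6.15 + 26.7 = 54.62 Ω.
By the voltage-divider rule, V = 22.5 × 20.70/54.62 = 8.527 V.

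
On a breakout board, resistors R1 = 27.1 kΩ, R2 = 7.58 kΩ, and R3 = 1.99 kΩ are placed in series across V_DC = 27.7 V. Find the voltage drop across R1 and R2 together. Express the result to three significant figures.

ΣR = 27.1 + 7.58 + 1.99 = 36.67 kΩ.
R_{R1..R2} = 27.1 + 7.58 = 34.68 kΩ.
Voltage divider: V = V_DC · (34.68 / 36.67) = 27.7 × 0.9457 = 26.20 V.

V ≈ 26.2 V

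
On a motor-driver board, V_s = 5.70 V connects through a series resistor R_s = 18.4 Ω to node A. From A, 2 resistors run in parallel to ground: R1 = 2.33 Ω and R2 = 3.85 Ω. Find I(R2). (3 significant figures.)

I ≈ 0.108 A

Equivalent of the parallel group: R_p = 1.452 Ω.
Node voltage V_A = V_s · R_p/(R_s + R_p) = 5.70 × 0.07312 = 0.4168 V.
I(R2) = V_A / R2 = 0.4168/3.85 = 0.1083 A.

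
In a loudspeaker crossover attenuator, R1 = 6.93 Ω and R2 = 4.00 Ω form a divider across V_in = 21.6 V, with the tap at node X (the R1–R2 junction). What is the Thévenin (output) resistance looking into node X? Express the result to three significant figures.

R_th ≈ 2.54 Ω

With V_in suppressed (replaced by a short), R_th = R1 ‖ R2 = (6.930 × 4.00)/(6.930 + 4.00) = 2.536 Ω.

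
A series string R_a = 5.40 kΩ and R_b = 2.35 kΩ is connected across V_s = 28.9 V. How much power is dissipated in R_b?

P ≈ 32.7 mW

ΣR = 7.750 kΩ → I = 28.9/7.750 = 3.729 mA.
V(R_b) = I·R = 8.763 V; P = V·I = 8.763 × 3.729 = 32.68 mW.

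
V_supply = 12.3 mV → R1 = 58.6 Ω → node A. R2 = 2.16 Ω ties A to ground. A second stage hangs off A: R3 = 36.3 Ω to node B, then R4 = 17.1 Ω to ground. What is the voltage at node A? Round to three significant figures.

V_A ≈ 0.421 mV

Node A sees R2 in parallel with the series input of stage 2, R3 + R4 = 53.40 Ω.
R2 ‖ (R3+R4) = 2.076 Ω.
So V_A = 12.3 × 0.03421 = 0.4208 mV.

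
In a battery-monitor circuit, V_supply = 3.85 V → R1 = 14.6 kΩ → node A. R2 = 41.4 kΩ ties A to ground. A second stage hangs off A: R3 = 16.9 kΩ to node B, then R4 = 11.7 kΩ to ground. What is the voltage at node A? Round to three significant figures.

V_A ≈ 2.07 V

Node A sees R2 in parallel with the series input of stage 2, R3 + R4 = 28.60 kΩ.
Effective lower resistance at A: R2 ‖ 28.60 = 16.91 kΩ.
First divider: V_A = V_supply · 16.91/(14.6 + 16.91) = 2.066 V.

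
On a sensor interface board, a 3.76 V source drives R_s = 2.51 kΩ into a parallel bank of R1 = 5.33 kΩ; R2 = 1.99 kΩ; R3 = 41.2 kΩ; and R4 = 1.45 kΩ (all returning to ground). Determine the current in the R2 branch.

Combine the parallel branches: R_p = (1/5.33 + 1/1.99 + 1/41.2 + 1/1.45)⁻¹ = 0.7122 kΩ.
V_A by voltage divider: V_A = 3.76 × 0.7122/(2.51 + 0.7122) = 0.8311 V.
I(R2) = V_A / R2 = 0.8311/1.99 = 0.4176 mA.

I ≈ 0.418 mA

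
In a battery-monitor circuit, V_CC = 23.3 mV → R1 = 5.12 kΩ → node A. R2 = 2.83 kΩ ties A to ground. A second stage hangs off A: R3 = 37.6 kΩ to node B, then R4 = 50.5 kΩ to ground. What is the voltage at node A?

Looking into the second stage from A: R3 + R4 = 88.10 kΩ appears in parallel with R2.
Effective lower resistance at A: R2 ‖ 88.10 = 2.742 kΩ.
So V_A = 23.3 × 0.3488 = 8.126 mV.

V_A ≈ 8.13 mV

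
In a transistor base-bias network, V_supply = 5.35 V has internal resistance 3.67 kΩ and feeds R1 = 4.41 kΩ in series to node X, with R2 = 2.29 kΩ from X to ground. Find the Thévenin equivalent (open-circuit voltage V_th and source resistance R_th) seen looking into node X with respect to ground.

V_th ≈ 1.18 V, R_th ≈ 1.78 kΩ

R1' = 3.67 + 4.41 = 8.080 kΩ (source resistance + R1).
With X open, the divider is unloaded: V_th = 5.35 × 2.29/10.37 = 1.181 V.
Zeroing V_supply shorts the top of R1' to ground, so R_th = R1' ‖ R2 = 1.784 kΩ.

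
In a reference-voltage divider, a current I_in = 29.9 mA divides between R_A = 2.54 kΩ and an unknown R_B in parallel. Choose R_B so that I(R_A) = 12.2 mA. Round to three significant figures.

R_B ≈ 1.75 kΩ

The fraction through R_A equals R_B/(R_A+R_B).
12.2/29.9 = R_B/(R_A + R_B) → R_B = R_A · (0.4080)/(1 − 0.4080) = 2.54 × 0.6893 = 1.751 kΩ.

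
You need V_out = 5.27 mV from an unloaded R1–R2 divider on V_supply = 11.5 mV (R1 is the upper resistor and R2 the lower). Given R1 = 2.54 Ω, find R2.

Required fraction k = V_out/V_supply = 0.4583.
R2 = R1 · 0.4583/(1 − 0.4583) = 2.149 Ω.

R2 ≈ 2.15 Ω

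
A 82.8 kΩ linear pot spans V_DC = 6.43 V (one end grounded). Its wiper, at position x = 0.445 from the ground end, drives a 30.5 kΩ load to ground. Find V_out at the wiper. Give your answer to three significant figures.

Lower segment x·R_p = 36.85 kΩ; upper segment (1−x)·R_p = 45.95 kΩ.
(x·R_p) ‖ R_L = 16.69 kΩ.
Loaded-divider output: V_out = 6.43 × 0.2664 = 1.713 V.
(Unloaded: V_out = x·V_DC = 2.86 V.)

V_out ≈ 1.71 V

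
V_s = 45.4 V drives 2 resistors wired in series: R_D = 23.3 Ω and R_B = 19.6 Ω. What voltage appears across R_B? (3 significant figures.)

V ≈ 20.7 V

Total series resistance ΣR = 23.3 + 19.6 = 42.90 Ω.
Voltage divider: V = V_s · (19.60 / 42.90) = 45.4 × 0.4569 = 20.74 V.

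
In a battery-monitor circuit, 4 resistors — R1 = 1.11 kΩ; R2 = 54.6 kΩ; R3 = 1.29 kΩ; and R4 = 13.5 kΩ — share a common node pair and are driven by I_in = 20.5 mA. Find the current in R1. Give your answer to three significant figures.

I ≈ 10.4 mA

Conductances: ΣG = 1/1.11 + 1/54.6 + 1/1.29 + 1/13.5 = 1.768 (1/kΩ).
By the current-divider rule, I = I_in · G_k/ΣG = 20.5 × 0.5094 = 10.44 mA.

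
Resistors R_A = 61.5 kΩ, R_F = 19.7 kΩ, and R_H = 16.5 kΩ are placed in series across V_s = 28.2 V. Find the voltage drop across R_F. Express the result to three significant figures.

Total series resistance ΣR = 61.5 + 19.7 + 16.5 = 97.70 kΩ.
V = V_s · R/ΣR = 28.2 × 0.2016 = 5.686 V.

V ≈ 5.69 V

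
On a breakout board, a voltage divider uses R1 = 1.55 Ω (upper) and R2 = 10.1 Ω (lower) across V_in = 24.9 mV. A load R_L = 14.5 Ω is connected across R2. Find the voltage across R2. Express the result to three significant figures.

First combine the lower leg with the load: R2 ‖ R_L = 5.953 Ω.
Then V_out = V_in · R2'/(R1 + R2') = 24.9 × 5.953/7.503 = 19.76 mV.
(Unloaded it would be 21.6 mV; the load pulls it down.)

V_out ≈ 19.8 mV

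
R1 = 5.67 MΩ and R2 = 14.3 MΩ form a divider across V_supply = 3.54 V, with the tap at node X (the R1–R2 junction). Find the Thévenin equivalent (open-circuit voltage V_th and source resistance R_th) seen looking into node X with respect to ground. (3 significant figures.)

Open-circuit (no load on X): V_th = V_supply · R2/(R1 + R2) = 3.54 × 14.3/(5.670 + 14.3) = 2.535 V.
Zeroing V_supply shorts the top of R1 to ground, so R_th = R1 ‖ R2 = 4.060 MΩ.

V_th ≈ 2.53 V, R_th ≈ 4.06 MΩ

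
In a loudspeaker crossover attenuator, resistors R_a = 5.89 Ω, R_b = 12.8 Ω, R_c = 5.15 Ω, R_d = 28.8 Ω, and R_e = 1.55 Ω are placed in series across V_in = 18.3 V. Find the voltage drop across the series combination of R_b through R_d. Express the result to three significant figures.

V ≈ 15.8 V

Series total: ΣR = 5.89 + 12.8 + 5.15 + 28.8 + 1.55 = 54.19 Ω.
R_{R_b..R_d} = 12.8 + 5.15 + 28.8 = 46.75 Ω.
By the voltage-divider rule, V = 18.3 × 46.75/54.19 = 15.79 V.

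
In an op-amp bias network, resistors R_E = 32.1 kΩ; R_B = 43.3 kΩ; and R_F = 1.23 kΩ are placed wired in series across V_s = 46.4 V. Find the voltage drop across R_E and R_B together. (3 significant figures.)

V ≈ 45.7 V

Total series resistance ΣR = 32.1 + 43.3 + 1.23 = 76.63 kΩ.
R_{R_E..R_B} = 32.1 + 43.3 = 75.40 kΩ.
By the voltage-divider rule, V = 46.4 × 75.40/76.63 = 45.66 V.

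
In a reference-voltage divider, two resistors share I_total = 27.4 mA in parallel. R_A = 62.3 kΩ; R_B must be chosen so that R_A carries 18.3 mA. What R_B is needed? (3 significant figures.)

Two-branch current divider: I_A = I_total · R_B/(R_A + R_B).
18.3/27.4 = R_B/(R_A + R_B) → R_B = R_A · (0.6679)/(1 − 0.6679) = 62.3 × 2.011 = 125.3 kΩ.

R_B ≈ 125 kΩ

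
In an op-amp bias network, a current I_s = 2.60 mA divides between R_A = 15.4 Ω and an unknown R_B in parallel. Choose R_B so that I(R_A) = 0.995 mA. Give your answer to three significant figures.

R_B ≈ 9.55 Ω

In a two-way split, I_A/I_s = R_B/(R_A + R_B).
With f = 0.3827, R_B = R_A · f/(1−f) = 15.4 × 0.6199 = 9.547 Ω.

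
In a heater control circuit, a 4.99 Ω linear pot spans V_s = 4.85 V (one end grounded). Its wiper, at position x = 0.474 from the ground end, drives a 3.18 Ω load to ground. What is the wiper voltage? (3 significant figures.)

V_out ≈ 1.65 V

Lower segment x·R_p = 2.365 Ω; upper segment (1−x)·R_p = 2.625 Ω.
R_L loads the lower segment: effective lower R = 1.356 Ω.
Then V_out = V_s · 1.356/(2.625 + 1.356) = 1.652 V.
(Unloaded: V_out = x·V_s = 2.30 V.)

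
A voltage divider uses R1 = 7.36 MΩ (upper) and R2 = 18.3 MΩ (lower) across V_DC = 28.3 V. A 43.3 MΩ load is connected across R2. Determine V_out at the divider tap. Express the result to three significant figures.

V_out ≈ 18.0 V

The load sits in parallel with R2, giving an effective lower resistance R2' = R2·R_L/(R2+R_L) = 12.86 MΩ.
Now apply the divider: V_out = 28.3 × 0.6361 = 18.00 V.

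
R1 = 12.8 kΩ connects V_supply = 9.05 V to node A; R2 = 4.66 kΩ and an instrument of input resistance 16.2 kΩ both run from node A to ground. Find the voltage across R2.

V_out ≈ 1.99 V

R2 ‖ R_L = (4.66 × 16.2)/(4.66 + 16.2) = 3.619 kΩ.
Then V_out = V_supply · R2'/(R1 + R2') = 9.05 × 3.619/16.42 = 1.995 V.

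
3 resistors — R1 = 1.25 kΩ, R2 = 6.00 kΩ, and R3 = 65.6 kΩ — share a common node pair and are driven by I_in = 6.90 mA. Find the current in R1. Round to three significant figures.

I ≈ 5.62 mA

Total conductance ΣG = 1/1.25 + 1/6.00 + 1/65.6 = 0.9819 (units of 1/kΩ).
Current divider: I(R1) = I_in · G_k/ΣG = 6.90 × (0.8000/0.9819) = 6.90 × 0.8147 = 5.622 mA.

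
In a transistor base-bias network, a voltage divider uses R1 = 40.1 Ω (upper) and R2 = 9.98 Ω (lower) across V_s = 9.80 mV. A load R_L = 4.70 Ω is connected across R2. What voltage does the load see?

V_out ≈ 0.723 mV

First combine the lower leg with the load: R2 ‖ R_L = 3.195 Ω.
Now apply the divider: V_out = 9.80 × 0.07380 = 0.7232 mV.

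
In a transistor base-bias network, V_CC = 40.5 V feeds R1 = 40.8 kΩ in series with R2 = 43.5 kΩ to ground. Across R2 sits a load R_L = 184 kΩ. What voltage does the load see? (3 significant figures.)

The load sits in parallel with R2, giving an effective lower resistance R2' = R2·R_L/(R2+R_L) = 35.18 kΩ.
Now apply the divider: V_out = 40.5 × 0.4630 = 18.75 V.

V_out ≈ 18.8 V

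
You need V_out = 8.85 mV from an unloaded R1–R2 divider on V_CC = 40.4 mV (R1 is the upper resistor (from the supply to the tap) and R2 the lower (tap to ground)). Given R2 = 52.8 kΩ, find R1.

V_out/V_CC = R2/(R1+R2) = 0.2191.
R1 = R2·(1/k − 1) = 52.8 × 3.565 = 188.2 kΩ.

R1 ≈ 188 kΩ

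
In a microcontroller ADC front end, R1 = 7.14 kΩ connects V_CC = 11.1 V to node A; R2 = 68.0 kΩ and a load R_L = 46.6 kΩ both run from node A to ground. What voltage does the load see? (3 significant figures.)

V_out ≈ 8.82 V

First combine the lower leg with the load: R2 ‖ R_L = 27.65 kΩ.
Now apply the divider: V_out = 11.1 × 0.7948 = 8.822 V.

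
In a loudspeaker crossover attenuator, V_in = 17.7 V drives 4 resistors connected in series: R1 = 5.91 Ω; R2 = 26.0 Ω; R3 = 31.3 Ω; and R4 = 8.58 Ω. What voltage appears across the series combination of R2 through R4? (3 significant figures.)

Series total: ΣR = 5.91 + 26.0 + 31.3 + 8.58 = 71.79 Ω.
R_{R2..R4} = 26.0 + 31.3 + 8.58 = 65.88 Ω.
By the voltage-divider rule, V = 17.7 × 65.88/71.79 = 16.24 V.

V ≈ 16.2 V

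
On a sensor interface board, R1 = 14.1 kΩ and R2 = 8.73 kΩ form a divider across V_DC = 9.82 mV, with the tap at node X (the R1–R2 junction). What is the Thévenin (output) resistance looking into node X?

R_th ≈ 5.39 kΩ

Zeroing V_DC shorts the top of R1 to ground, so R_th = R1 ‖ R2 = 5.392 kΩ.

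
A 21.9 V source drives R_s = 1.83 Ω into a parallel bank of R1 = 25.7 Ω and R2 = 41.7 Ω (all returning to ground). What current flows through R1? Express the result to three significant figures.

Combine the parallel branches: R_p = (1/25.7 + 1/41.7)⁻¹ = 15.90 Ω.
V_A by voltage divider: V_A = 21.9 × 15.90/(1.83 + 15.90) = 19.64 V.
Branch current I = V_A/R1 = 19.64/25.7 = 0.7642 A.

I ≈ 0.764 A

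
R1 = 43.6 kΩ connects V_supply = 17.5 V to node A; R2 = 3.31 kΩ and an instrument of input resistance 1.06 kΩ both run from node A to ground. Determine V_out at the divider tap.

V_out ≈ 0.316 V

First combine the lower leg with the load: R2 ‖ R_L = 0.8029 kΩ.
Then V_out = V_supply · R2'/(R1 + R2') = 17.5 × 0.8029/44.40 = 0.3164 V.
(Unloaded it would be 1.23 V; the load pulls it down.)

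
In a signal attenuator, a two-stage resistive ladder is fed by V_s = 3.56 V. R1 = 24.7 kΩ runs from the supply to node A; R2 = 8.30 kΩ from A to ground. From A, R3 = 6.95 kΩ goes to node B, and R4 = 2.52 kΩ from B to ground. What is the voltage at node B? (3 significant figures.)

Looking into the second stage from A: R3 + R4 = 9.470 kΩ appears in parallel with R2.
Effective lower resistance at A: R2 ‖ 9.470 = 4.423 kΩ.
First divider: V_A = V_s · 4.423/(24.7 + 4.423) = 0.5407 V.
V_B = V_A × 0.2661 = 0.1439 V.

V_B ≈ 0.144 V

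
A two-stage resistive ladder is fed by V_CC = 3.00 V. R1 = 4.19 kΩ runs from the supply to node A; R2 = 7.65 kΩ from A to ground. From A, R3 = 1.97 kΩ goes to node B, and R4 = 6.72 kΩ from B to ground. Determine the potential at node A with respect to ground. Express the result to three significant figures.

V_A ≈ 1.48 V

The second stage (R3 + R4 = 8.690 kΩ) loads node A in parallel with R2.
R2 ‖ (R3+R4) = 4.068 kΩ.
V_A = 3.00 × 4.068/(4.19 + 4.068) = 1.478 V.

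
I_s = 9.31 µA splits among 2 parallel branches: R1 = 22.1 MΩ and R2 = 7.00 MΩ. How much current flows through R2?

I ≈ 7.07 µA

For two parallel branches, I_k = I_s · (other R)/(sum of R).
So I = 9.31 × 22.1/29.10 = 7.070 µA.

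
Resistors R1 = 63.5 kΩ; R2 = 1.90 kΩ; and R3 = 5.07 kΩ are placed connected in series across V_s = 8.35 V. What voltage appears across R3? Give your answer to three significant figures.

ΣR = 63.5 + 1.90 + 5.07 = 70.47 kΩ.
Voltage divider: V = V_s · (5.070 / 70.47) = 8.35 × 0.07195 = 0.6007 V.

V ≈ 0.601 V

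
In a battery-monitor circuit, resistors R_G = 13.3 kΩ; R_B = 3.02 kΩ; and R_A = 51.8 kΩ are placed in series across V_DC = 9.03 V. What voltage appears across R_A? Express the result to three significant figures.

Series total: ΣR = 13.3 + 3.02 + 51.8 = 68.12 kΩ.
V = V_DC · R/ΣR = 9.03 × 0.7604 = 6.867 V.

V ≈ 6.87 V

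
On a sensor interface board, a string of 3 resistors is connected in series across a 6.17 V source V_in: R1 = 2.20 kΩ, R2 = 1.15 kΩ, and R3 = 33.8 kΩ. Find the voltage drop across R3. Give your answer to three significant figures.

V ≈ 5.61 V

Total series resistance ΣR = 2.20 + 1.15 + 33.8 = 37.15 kΩ.
By the voltage-divider rule, V = 6.17 × 33.80/37.15 = 5.614 V.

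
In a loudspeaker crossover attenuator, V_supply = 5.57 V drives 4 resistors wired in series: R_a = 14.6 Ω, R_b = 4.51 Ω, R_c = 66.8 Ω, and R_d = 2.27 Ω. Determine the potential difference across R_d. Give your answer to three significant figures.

V ≈ 0.143 V

ΣR = 14.6 + 4.51 + 66.8 + 2.27 = 88.18 Ω.
Voltage divider: V = V_supply · (2.270 / 88.18) = 5.57 × 0.02574 = 0.1434 V.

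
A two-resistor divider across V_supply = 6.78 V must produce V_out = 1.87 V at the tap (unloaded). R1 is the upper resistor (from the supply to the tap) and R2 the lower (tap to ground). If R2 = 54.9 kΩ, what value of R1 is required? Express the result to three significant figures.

V_out/V_supply = R2/(R1+R2) = 0.2758.
Rearranging, R1 = R2·(1−k)/k = 54.9 × 2.626 = 144.1 kΩ.

R1 ≈ 144 kΩ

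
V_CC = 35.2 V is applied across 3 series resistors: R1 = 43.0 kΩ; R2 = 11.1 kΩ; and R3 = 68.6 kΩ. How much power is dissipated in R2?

The common current is I = 35.2/122.7 = 0.2869 mA.
P(R2) = I²·R2 = (0.2869)² × 11.1 = 0.9135 mW.

P ≈ 0.914 mW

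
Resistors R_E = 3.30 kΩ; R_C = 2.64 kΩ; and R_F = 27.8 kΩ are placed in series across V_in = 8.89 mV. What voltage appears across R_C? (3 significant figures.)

ΣR = 3.30 + 2.64 + 27.8 = 33.74 kΩ.
By the voltage-divider rule, V = 8.89 × 2.640/33.74 = 0.6956 mV.

V ≈ 0.696 mV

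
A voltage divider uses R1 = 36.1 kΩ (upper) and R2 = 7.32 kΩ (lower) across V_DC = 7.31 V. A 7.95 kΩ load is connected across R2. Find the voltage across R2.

V_out ≈ 0.698 V

The load sits in parallel with R2, giving an effective lower resistance R2' = R2·R_L/(R2+R_L) = 3.811 kΩ.
Voltage divider with the loaded lower leg: V_out = 7.31 × 3.811/(36.1 + 3.811) = 7.31 × 0.09549 = 0.6980 V.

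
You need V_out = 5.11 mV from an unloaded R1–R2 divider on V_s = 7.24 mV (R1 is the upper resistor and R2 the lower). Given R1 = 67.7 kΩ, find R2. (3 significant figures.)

R2 ≈ 162 kΩ

V_out/V_s = R2/(R1+R2) = 0.7058.
Rearranging, R2 = R1·k/(1−k) = 67.7 × 2.399 = 162.4 kΩ.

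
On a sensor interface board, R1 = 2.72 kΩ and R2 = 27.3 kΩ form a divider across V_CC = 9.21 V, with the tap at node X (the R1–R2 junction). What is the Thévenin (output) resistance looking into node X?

R_th ≈ 2.47 kΩ

Zeroing V_CC shorts the top of R1 to ground, so R_th = R1 ‖ R2 = 2.474 kΩ.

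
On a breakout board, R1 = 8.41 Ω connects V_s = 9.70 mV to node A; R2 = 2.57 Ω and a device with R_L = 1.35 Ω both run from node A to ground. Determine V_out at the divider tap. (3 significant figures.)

V_out ≈ 0.924 mV

R2 ‖ R_L = (2.57 × 1.35)/(2.57 + 1.35) = 0.8851 Ω.
Now apply the divider: V_out = 9.70 × 0.09522 = 0.9236 mV.
(Unloaded it would be 2.27 mV; the load pulls it down.)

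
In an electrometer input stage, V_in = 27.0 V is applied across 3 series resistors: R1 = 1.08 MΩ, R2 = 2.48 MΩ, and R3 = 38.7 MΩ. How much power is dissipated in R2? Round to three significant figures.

P ≈ 1.01 µW

The common current is I = 27.0/42.26 = 0.6389 µA.
V(R2) = I·R = 1.584 V; P = V·I = 1.584 × 0.6389 = 1.012 µW.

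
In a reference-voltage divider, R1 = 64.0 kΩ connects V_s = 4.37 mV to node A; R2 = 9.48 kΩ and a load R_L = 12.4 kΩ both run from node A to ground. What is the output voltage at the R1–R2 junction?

V_out ≈ 0.338 mV

R2 ‖ R_L = (9.48 × 12.4)/(9.48 + 12.4) = 5.373 kΩ.
Then V_out = V_s · R2'/(R1 + R2') = 4.37 × 5.373/69.37 = 0.3384 mV.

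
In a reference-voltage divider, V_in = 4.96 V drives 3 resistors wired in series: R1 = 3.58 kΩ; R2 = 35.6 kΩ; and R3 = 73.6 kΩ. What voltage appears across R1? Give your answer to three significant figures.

Series total: ΣR = 3.58 + 35.6 + 73.6 = 112.8 kΩ.
By the voltage-divider rule, V = 4.96 × 3.580/112.8 = 0.1574 V.

V ≈ 0.157 V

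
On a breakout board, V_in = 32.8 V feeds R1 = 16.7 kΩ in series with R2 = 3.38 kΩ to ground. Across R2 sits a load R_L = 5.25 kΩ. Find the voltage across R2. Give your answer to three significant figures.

V_out ≈ 3.60 V

The load sits in parallel with R2, giving an effective lower resistance R2' = R2·R_L/(R2+R_L) = 2.056 kΩ.
Voltage divider with the loaded lower leg: V_out = 32.8 × 2.056/(16.7 + 2.056) = 32.8 × 0.1096 = 3.596 V.
(Unloaded it would be 5.52 V; the load pulls it down.)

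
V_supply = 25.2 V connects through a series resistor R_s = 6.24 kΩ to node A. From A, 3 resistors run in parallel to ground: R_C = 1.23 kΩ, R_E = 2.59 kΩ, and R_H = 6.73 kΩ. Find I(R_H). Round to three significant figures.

Combine the parallel branches: R_p = (1/1.23 + 1/2.59 + 1/6.73)⁻¹ = 0.7420 kΩ.
Node voltage V_A = V_supply · R_p/(R_s + R_p) = 25.2 × 0.1063 = 2.678 V.
I(R_H) = V_A / R_H = 2.678/6.73 = 0.3979 mA.
(Equivalently: I_total = 3.609 mA, then current-divider fraction G_k/ΣG = 0.1103.)

I ≈ 0.398 mA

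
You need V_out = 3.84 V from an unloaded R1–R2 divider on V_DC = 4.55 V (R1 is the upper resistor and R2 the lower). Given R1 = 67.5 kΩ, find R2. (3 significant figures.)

V_out/V_DC = R2/(R1+R2) = 0.8440.
Rearranging, R2 = R1·k/(1−k) = 67.5 × 5.408 = 365.1 kΩ.

R2 ≈ 365 kΩ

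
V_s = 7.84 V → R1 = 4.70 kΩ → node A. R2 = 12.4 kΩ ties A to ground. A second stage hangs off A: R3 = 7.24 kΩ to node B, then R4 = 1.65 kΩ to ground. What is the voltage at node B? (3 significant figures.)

V_B ≈ 0.763 V

The second stage (R3 + R4 = 8.890 kΩ) loads node A in parallel with R2.
R2 ‖ (R3+R4) = 5.178 kΩ.
V_A = 7.84 × 5.178/(4.70 + 5.178) = 4.110 V.
V_B = V_A × 0.1856 = 0.7628 V.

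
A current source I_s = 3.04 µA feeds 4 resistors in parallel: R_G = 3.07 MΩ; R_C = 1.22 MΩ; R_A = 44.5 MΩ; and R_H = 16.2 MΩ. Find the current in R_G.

Conductances: ΣG = 1/3.07 + 1/1.22 + 1/44.5 + 1/16.2 = 1.230 (1/MΩ).
Current divider: I(R_G) = I_s · G_k/ΣG = 3.04 × (0.3257/1.230) = 3.04 × 0.2649 = 0.8053 µA.

I ≈ 0.805 µA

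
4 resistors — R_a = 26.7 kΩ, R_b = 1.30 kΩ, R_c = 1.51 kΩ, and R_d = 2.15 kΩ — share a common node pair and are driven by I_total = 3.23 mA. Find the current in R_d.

ΣG = 1/26.7 + 1/1.30 + 1/1.51 + 1/2.15 = 1.934.
By the current-divider rule, I = I_total · G_k/ΣG = 3.23 × 0.2405 = 0.7768 mA.

I ≈ 0.777 mA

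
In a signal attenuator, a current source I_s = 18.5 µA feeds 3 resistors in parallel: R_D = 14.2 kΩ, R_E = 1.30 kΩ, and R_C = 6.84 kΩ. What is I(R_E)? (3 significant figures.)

ΣG = 1/14.2 + 1/1.30 + 1/6.84 = 0.9859.
R_E takes the fraction G_k/ΣG = 0.7692/0.9859 = 0.7803, so I = 18.5 × 0.7803 = 14.43 µA.

I ≈ 14.4 µA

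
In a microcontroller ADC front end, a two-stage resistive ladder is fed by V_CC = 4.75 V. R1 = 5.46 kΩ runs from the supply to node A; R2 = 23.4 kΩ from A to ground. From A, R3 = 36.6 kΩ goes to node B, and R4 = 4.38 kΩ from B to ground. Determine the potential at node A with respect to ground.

Looking into the second stage from A: R3 + R4 = 40.98 kΩ appears in parallel with R2.
R2 ‖ (R3+R4) = 14.89 kΩ.
V_A = 4.75 × 14.89/(5.46 + 14.89) = 3.476 V.

V_A ≈ 3.48 V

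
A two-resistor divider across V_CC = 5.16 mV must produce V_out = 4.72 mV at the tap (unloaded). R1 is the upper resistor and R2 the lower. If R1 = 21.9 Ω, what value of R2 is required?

R2 ≈ 235 Ω

The divider ratio is R2/(R1+R2) = 4.72/5.16 = 0.9147.
R2 = R1 · 0.9147/(1 − 0.9147) = 234.9 Ω.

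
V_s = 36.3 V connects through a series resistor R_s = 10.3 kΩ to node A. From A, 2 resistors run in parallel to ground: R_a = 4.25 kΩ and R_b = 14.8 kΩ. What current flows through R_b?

I ≈ 0.595 mA

Equivalent of the parallel group: R_p = 3.302 kΩ.
V_A by voltage divider: V_A = 36.3 × 3.302/(10.3 + 3.302) = 8.812 V.
Branch current I = V_A/R_b = 8.812/14.8 = 0.5954 mA.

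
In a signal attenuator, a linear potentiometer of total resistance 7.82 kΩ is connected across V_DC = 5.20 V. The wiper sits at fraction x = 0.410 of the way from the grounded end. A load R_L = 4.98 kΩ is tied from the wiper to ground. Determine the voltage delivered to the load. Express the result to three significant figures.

Split the track: R_lower = x·R_p = 3.206 kΩ, R_upper = (1−x)·R_p = 4.614 kΩ.
R_L loads the lower segment: effective lower R = 1.950 kΩ.
Loaded-divider output: V_out = 5.20 × 0.2971 = 1.545 V.
(Unloaded: V_out = x·V_DC = 2.13 V.)

V_out ≈ 1.55 V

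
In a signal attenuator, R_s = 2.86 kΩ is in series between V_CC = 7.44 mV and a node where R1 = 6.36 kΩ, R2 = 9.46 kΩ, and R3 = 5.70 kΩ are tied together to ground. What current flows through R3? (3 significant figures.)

Equivalent of the parallel group: R_p = 2.281 kΩ.
V_A by voltage divider: V_A = 7.44 × 2.281/(2.86 + 2.281) = 3.301 mV.
I(R3) = V_A / R3 = 3.301/5.70 = 0.5791 µA.

I ≈ 0.579 µA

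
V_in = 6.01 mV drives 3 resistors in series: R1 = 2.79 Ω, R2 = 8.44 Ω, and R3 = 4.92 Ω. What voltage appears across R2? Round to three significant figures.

V ≈ 3.14 mV

Total series resistance ΣR = 2.79 + 8.44 + 4.92 = 16.15 Ω.
V = V_in · R/ΣR = 6.01 × 0.5226 = 3.141 mV.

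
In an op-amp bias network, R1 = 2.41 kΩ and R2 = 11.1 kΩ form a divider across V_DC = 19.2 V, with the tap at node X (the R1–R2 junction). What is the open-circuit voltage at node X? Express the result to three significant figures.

V_th ≈ 15.8 V

With X open, the divider is unloaded: V_th = 19.2 × 11.1/13.51 = 15.77 V.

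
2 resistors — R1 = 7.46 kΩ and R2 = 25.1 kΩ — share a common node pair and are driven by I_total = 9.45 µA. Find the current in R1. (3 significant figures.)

I ≈ 7.28 µA

For two parallel branches, I_k = I_total · (other R)/(sum of R).
So I = 9.45 × 25.1/32.56 = 7.285 µA.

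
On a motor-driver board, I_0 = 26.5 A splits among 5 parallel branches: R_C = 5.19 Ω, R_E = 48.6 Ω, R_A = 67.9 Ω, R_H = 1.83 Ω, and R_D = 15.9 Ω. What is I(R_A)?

I ≈ 0.466 A

ΣG = 1/5.19 + 1/48.6 + 1/67.9 + 1/1.83 + 1/15.9 = 0.8373.
By the current-divider rule, I = I_0 · G_k/ΣG = 26.5 × 0.01759 = 0.4661 A.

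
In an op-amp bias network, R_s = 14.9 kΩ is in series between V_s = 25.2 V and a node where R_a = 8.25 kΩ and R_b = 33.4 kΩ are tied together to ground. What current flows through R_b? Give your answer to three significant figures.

I ≈ 0.232 mA

Combine the parallel branches: R_p = (1/8.25 + 1/33.4)⁻¹ = 6.616 kΩ.
V_A by voltage divider: V_A = 25.2 × 6.616/(14.9 + 6.616) = 7.749 V.
Branch current I = V_A/R_b = 7.749/33.4 = 0.2320 mA.
(Check via current divider: I_total = 1.171 mA; share G_k/ΣG = 0.1981 → same result.)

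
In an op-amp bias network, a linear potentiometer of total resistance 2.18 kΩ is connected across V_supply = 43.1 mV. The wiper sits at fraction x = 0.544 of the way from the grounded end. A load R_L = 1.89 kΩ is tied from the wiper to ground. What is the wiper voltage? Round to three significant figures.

V_out ≈ 18.2 mV

Split the track: R_lower = x·R_p = 1.186 kΩ, R_upper = (1−x)·R_p = 0.9941 kΩ.
(x·R_p) ‖ R_L = 0.7287 kΩ.
Then V_out = V_supply · 0.7287/(0.9941 + 0.7287) = 18.23 mV.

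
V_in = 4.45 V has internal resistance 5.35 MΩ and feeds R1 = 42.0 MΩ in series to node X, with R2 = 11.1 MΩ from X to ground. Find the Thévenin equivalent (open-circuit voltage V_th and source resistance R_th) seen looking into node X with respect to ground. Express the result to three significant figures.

V_th ≈ 0.845 V, R_th ≈ 8.99 MΩ

R1' = 5.35 + 42.0 = 47.35 MΩ (source resistance + R1).
V_th is the unloaded tap voltage: V_in · R2/(R1'+R2) = 4.45 × 0.1899 = 0.8451 V.
Looking into X with the source shorted: R_th = R1'·R2/(R1'+R2) = 47.35 × 11.1/58.45 = 8.992 MΩ.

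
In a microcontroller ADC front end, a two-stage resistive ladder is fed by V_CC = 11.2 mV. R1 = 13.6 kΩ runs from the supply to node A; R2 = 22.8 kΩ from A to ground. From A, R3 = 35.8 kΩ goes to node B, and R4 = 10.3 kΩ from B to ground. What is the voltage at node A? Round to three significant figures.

V_A ≈ 5.92 mV

Node A sees R2 in parallel with the series input of stage 2, R3 + R4 = 46.10 kΩ.
R2 ‖ (R3+R4) = 15.26 kΩ.
V_A = 11.2 × 15.26/(13.6 + 15.26) = 5.921 mV.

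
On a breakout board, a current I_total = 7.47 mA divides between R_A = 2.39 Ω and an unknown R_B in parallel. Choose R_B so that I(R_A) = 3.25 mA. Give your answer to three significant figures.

R_B ≈ 1.84 Ω

Two-branch current divider: I_A = I_total · R_B/(R_A + R_B).
With f = 0.4351, R_B = R_A · f/(1−f) = 2.39 × 0.7701 = 1.841 Ω.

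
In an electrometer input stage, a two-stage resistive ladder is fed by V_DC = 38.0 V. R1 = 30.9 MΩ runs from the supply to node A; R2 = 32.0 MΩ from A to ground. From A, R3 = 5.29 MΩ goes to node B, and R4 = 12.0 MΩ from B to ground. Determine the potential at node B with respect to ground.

V_B ≈ 7.03 V

Node A sees R2 in parallel with the series input of stage 2, R3 + R4 = 17.29 MΩ.
R2 ‖ (R3+R4) = 11.22 MΩ.
V_A = 38.0 × 11.22/(30.9 + 11.22) = 10.13 V.
Then the unloaded second divider: V_B = V_A × R4/(R3+R4) = 10.13 × 0.6940 = 7.028 V.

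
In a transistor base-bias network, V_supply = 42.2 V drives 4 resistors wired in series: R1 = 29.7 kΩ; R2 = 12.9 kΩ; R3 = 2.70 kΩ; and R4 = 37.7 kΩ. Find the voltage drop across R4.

V ≈ 19.2 V

Series total: ΣR = 29.7 + 12.9 + 2.70 + 37.7 = 83.00 kΩ.
V = V_supply · R/ΣR = 42.2 × 0.4542 = 19.17 V.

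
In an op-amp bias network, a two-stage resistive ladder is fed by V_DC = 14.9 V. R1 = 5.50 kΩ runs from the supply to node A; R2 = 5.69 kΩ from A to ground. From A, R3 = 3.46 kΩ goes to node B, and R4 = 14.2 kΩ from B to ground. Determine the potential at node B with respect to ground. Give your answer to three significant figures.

The second stage (R3 + R4 = 17.66 kΩ) loads node A in parallel with R2.
Effective lower resistance at A: R2 ‖ 17.66 = 4.303 kΩ.
So V_A = 14.9 × 0.4390 = 6.541 V.
Then the unloaded second divider: V_B = V_A × R4/(R3+R4) = 6.541 × 0.8041 = 5.259 V.

V_B ≈ 5.26 V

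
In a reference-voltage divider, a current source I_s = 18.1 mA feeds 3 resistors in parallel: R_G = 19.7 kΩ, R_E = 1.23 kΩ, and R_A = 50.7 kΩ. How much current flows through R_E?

I ≈ 16.7 mA

ΣG = 1/19.7 + 1/1.23 + 1/50.7 = 0.8835.
Current divider: I(R_E) = I_s · G_k/ΣG = 18.1 × (0.8130/0.8835) = 18.1 × 0.9202 = 16.66 mA.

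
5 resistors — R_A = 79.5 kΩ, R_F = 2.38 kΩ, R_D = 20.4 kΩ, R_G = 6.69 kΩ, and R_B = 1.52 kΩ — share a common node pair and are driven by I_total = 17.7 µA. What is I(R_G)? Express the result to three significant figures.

I ≈ 2.05 µA

ΣG = 1/79.5 + 1/2.38 + 1/20.4 + 1/6.69 + 1/1.52 = 1.289.
R_G takes the fraction G_k/ΣG = 0.1495/1.289 = 0.1160, so I = 17.7 × 0.1160 = 2.052 µA.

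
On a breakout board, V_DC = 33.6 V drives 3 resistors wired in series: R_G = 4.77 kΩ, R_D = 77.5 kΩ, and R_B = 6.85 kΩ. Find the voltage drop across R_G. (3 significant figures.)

ΣR = 4.77 + 77.5 + 6.85 = 89.12 kΩ.
By the voltage-divider rule, V = 33.6 × 4.770/89.12 = 1.798 V.

V ≈ 1.80 V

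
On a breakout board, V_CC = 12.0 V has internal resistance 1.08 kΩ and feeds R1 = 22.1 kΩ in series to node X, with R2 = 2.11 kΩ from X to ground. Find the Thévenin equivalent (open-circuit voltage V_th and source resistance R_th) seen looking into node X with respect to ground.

R1' = 1.08 + 22.1 = 23.18 kΩ (source resistance + R1).
V_th is the unloaded tap voltage: V_CC · R2/(R1'+R2) = 12.0 × 0.08343 = 1.001 V.
With V_CC suppressed (replaced by a short), R_th = R1' ‖ R2 = (23.18 × 2.11)/(23.18 + 2.11) = 1.934 kΩ.

V_th ≈ 1.00 V, R_th ≈ 1.93 kΩ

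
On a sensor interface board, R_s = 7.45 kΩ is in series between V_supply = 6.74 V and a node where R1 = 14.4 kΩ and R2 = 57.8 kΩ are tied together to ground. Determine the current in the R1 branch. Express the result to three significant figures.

Parallel bank: R_p = 1/(1/14.4 + 1/57.8) = 11.53 kΩ.
V_A by voltage divider: V_A = 6.74 × 11.53/(7.45 + 11.53) = 4.094 V.
Branch current I = V_A/R1 = 4.094/14.4 = 0.2843 mA.

I ≈ 0.284 mA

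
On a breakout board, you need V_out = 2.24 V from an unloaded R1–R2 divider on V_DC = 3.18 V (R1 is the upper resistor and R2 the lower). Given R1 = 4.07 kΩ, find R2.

R2 ≈ 9.70 kΩ

The divider ratio is R2/(R1+R2) = 2.24/3.18 = 0.7044.
So R2 = R1 · V_out/(V_DC − V_out) = 4.07 × 2.24/(3.18 − 2.24) = 4.07 × 2.383 = 9.699 kΩ.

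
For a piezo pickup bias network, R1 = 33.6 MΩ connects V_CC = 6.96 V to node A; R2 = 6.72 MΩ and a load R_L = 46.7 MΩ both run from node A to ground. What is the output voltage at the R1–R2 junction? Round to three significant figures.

V_out ≈ 1.04 V

R2 ‖ R_L = (6.72 × 46.7)/(6.72 + 46.7) = 5.875 MΩ.
Voltage divider with the loaded lower leg: V_out = 6.96 × 5.875/(33.6 + 5.875) = 6.96 × 0.1488 = 1.036 V.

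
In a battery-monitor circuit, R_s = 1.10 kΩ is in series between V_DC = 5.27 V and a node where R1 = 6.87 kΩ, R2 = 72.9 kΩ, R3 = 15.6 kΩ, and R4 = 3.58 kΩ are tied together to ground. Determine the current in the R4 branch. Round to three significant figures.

Parallel bank: R_p = 1/(1/6.87 + 1/72.9 + 1/15.6 + 1/3.58) = 1.989 kΩ.
V_A = 5.27 × 1.989/3.089 = 3.393 V.
I(R4) = V_A / R4 = 3.393/3.58 = 0.9479 mA.

I ≈ 0.948 mA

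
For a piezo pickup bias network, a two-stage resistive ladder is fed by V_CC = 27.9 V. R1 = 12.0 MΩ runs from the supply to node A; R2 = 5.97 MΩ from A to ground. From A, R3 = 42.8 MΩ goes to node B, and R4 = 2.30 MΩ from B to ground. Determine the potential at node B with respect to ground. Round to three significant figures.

The second stage (R3 + R4 = 45.10 MΩ) loads node A in parallel with R2.
R2 ‖ (R3+R4) = 5.272 MΩ.
V_A = 27.9 × 5.272/(12.0 + 5.272) = 8.516 V.
Stage 2 is unloaded, so V_B = V_A · R4/(R3+R4) = 8.516 × 2.30/45.10 = 0.4343 V.

V_B ≈ 0.434 V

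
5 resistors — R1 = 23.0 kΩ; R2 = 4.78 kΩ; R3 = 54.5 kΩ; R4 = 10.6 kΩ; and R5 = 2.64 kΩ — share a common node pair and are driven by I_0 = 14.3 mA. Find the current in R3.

Conductances: ΣG = 1/23.0 + 1/4.78 + 1/54.5 + 1/10.6 + 1/2.64 = 0.7442 (1/kΩ).
R3 takes the fraction G_k/ΣG = 0.01835/0.7442 = 0.02466, so I = 14.3 × 0.02466 = 0.3526 mA.

I ≈ 0.353 mA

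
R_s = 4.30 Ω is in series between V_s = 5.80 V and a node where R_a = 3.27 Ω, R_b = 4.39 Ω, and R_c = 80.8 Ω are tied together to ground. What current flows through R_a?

Combine the parallel branches: R_p = (1/3.27 + 1/4.39 + 1/80.8)⁻¹ = 1.832 Ω.
V_A by voltage divider: V_A = 5.80 × 1.832/(4.30 + 1.832) = 1.733 V.
Branch current I = V_A/R_a = 1.733/3.27 = 0.5298 A.

I ≈ 0.530 A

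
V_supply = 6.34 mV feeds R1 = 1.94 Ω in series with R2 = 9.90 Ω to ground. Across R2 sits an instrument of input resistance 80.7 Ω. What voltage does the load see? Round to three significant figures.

First combine the lower leg with the load: R2 ‖ R_L = 8.818 Ω.
Voltage divider with the loaded lower leg: V_out = 6.34 × 8.818/(1.94 + 8.818) = 6.34 × 0.8197 = 5.197 mV.

V_out ≈ 5.20 mV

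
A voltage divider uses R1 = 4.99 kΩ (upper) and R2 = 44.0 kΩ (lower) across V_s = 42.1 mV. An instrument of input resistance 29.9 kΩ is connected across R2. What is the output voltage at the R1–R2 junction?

V_out ≈ 32.9 mV

The load sits in parallel with R2, giving an effective lower resistance R2' = R2·R_L/(R2+R_L) = 17.80 kΩ.
Voltage divider with the loaded lower leg: V_out = 42.1 × 17.80/(4.99 + 17.80) = 42.1 × 0.7811 = 32.88 mV.
(Unloaded it would be 37.8 mV; the load pulls it down.)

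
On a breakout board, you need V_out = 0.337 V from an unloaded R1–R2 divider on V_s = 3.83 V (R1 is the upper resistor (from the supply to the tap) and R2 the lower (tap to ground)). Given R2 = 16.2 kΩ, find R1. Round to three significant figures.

The divider ratio is R2/(R1+R2) = 0.337/3.83 = 0.08799.
So R1 = R2 · (V_s/V_out − 1) = 16.2 × (3.83/0.337 − 1) = 16.2 × 10.36 = 167.9 kΩ.

R1 ≈ 168 kΩ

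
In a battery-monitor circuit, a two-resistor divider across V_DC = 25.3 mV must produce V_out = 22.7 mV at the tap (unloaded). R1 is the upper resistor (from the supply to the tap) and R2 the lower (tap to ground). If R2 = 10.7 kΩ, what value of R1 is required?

R1 ≈ 1.23 kΩ

Required fraction k = V_out/V_DC = 0.8972.
Rearranging, R1 = R2·(1−k)/k = 10.7 × 0.1145 = 1.226 kΩ.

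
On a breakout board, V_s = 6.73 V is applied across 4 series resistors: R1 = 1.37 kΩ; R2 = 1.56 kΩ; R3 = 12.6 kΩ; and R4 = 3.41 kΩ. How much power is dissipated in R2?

ΣR = 18.94 kΩ → I = 6.73/18.94 = 0.3553 mA.
P = I²R = 0.1263 × 1.56 = 0.1970 mW.

P ≈ 0.197 mW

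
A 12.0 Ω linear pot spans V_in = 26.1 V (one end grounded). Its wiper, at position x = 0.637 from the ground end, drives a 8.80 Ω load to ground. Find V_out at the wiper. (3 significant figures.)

V_out ≈ 12.6 V

Split the track: R_lower = x·R_p = 7.644 Ω, R_upper = (1−x)·R_p = 4.356 Ω.
(x·R_p) ‖ R_L = 4.091 Ω.
Then V_out = V_in · 4.091/(4.356 + 4.091) = 12.64 V.
(Unloaded: V_out = x·V_in = 16.6 V.)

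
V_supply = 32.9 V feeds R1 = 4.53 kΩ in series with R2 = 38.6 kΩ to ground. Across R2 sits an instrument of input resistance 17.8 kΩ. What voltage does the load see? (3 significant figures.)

V_out ≈ 24.0 V

R2 ‖ R_L = (38.6 × 17.8)/(38.6 + 17.8) = 12.18 kΩ.
Now apply the divider: V_out = 32.9 × 0.7289 = 23.98 V.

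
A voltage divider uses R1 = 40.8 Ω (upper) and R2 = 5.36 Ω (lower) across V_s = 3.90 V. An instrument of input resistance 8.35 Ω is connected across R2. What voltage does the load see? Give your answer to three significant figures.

The load sits in parallel with R2, giving an effective lower resistance R2' = R2·R_L/(R2+R_L) = 3.264 Ω.
Then V_out = V_s · R2'/(R1 + R2') = 3.90 × 3.264/44.06 = 0.2889 V.

V_out ≈ 0.289 V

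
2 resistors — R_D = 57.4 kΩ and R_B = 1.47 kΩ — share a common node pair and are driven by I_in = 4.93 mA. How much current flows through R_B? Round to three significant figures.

I ≈ 4.81 mA

With just two branches, the current splits inversely with resistance.
So I = 4.93 × 57.4/58.87 = 4.807 mA.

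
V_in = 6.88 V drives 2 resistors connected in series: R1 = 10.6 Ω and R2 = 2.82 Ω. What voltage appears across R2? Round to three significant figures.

Series total: ΣR = 10.6 + 2.82 = 13.42 Ω.
By the voltage-divider rule, V = 6.88 × 2.820/13.42 = 1.446 V.

V ≈ 1.45 V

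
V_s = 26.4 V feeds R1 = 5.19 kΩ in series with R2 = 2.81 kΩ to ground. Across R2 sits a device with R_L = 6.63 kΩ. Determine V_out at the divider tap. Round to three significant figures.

First combine the lower leg with the load: R2 ‖ R_L = 1.974 kΩ.
Then V_out = V_s · R2'/(R1 + R2') = 26.4 × 1.974/7.164 = 7.273 V.
(Unloaded it would be 9.27 V; the load pulls it down.)

V_out ≈ 7.27 V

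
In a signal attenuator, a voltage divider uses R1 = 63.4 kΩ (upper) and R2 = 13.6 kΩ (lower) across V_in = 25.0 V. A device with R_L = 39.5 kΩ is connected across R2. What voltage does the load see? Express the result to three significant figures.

R2 ‖ R_L = (13.6 × 39.5)/(13.6 + 39.5) = 10.12 kΩ.
Now apply the divider: V_out = 25.0 × 0.1376 = 3.440 V.
(Unloaded it would be 4.42 V; the load pulls it down.)

V_out ≈ 3.44 V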